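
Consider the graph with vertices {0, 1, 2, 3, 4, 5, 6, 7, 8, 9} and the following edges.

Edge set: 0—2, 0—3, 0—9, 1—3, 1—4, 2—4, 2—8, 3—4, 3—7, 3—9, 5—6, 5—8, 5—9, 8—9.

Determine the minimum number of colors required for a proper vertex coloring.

3

5, 8, 9 are pairwise adjacent, so at least 3 colors are needed.
A valid assignment using 3 colors: 0=c, 1=c, 2=a, 3=a, 4=b, 5=a, 6=b, 7=b, 8=c, 9=b. Every edge joins two different colors.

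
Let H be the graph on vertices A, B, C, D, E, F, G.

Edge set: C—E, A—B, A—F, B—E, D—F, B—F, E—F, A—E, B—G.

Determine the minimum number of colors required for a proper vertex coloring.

4

A, B, E, F are mutually adjacent (a clique of size 4), so at least 4 colors are needed.
One proper 4-coloring: A=4, B=1, C=1, D=1, E=3, F=2, G=2. Every edge joins two different colors.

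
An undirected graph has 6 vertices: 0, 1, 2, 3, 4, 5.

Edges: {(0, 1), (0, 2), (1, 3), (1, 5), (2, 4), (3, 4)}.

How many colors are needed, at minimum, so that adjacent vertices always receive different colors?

The cycle 1-3-4-2-0-1 has odd length 5, so it cannot be 2-colored; at least 3 colors are needed.
One proper 3-coloring: 0=b, 1=a, 2=c, 3=b, 4=a, 5=b. Each edge has distinct colors on its endpoints.

3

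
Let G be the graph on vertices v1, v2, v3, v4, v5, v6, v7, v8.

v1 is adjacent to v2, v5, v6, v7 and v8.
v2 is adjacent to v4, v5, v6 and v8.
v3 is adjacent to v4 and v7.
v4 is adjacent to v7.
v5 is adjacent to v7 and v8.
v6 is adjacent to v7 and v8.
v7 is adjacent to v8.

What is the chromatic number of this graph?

4

v1, v2, v5, v8 form a clique, so at least 4 colors are needed.
A valid assignment using 4 colors: v1=blue, v2=red, v3=green, v4=blue, v5=yellow, v6=yellow, v7=red, v8=green. Every edge joins two different colors.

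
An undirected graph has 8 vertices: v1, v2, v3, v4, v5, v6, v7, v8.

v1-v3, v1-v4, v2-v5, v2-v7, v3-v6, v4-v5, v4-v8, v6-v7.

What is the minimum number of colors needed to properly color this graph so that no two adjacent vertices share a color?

The cycle v4-v5-v2-v7-v6-v3-v1-v4 has odd length 7, so it cannot be 2-colored; at least 3 colors are needed.
One proper 3-coloring: v1=2, v2=3, v3=1, v4=1, v5=2, v6=2, v7=1, v8=2. Each edge has distinct colors on its endpoints.

3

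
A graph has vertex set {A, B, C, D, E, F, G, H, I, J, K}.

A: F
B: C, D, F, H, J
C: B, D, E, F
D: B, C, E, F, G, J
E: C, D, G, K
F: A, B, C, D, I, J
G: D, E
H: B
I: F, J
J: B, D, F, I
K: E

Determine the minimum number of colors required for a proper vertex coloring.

4

B, D, F, J are mutually adjacent (a clique of size 4), so at least 4 colors are needed.
4 colors suffice: color 1 → {E, F, H}; color 2 → {A, D, I, K}; color 3 → {B, G}; color 4 → {C, J}. No two adjacent vertices share a color.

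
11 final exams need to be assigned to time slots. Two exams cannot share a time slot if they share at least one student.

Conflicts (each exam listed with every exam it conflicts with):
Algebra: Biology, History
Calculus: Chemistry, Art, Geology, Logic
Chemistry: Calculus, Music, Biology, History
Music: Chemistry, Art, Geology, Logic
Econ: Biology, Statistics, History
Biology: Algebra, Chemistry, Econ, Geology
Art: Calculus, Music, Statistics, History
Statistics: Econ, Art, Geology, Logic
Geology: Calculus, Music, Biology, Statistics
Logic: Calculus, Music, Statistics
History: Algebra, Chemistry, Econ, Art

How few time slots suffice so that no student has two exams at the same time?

2

Chemistry and Music conflict, so at least 2 time slots are needed.
Using 2 time slots: Algebra=2, Calculus=1, Chemistry=2, Music=1, Econ=2, Biology=1, Art=2, Statistics=1, Geology=2, Logic=2, History=1. Each listed conflict is separated.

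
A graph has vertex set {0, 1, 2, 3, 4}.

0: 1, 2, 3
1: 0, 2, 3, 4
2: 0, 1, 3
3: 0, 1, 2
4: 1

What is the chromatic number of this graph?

4

0, 1, 2, 3 are pairwise adjacent (a clique of size 4), so at least 4 colors are needed.
4 colors suffice: 0=b, 1=a, 2=c, 3=d, 4=b. Each edge has distinct colors on its endpoints.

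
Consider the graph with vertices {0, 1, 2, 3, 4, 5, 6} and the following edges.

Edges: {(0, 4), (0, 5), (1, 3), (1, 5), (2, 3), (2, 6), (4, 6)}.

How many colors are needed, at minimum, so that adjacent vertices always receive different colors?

The cycle 6-2-3-1-5-0-4-6 has odd length 7, so it cannot be 2-colored; at least 3 colors are needed.
3 colors suffice: color a → {1, 2, 4}; color b → {0, 3, 6}; color c → {5}. No two adjacent vertices share a color.

3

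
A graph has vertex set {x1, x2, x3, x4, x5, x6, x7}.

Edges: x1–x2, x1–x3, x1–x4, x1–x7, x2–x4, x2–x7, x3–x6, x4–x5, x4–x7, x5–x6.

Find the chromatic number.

4

x1, x2, x4, x7 form a clique, so at least 4 colors are needed.
One proper 4-coloring: x1=1, x2=4, x3=3, x4=2, x5=1, x6=2, x7=3. Every edge joins two different colors.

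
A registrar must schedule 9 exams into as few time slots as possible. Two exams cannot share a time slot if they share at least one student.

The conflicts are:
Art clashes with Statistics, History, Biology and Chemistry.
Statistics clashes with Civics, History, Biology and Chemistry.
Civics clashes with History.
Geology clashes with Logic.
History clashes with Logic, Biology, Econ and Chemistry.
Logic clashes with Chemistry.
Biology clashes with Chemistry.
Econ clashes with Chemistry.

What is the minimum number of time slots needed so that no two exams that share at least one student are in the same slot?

Art, Statistics, History, Biology, Chemistry all conflict with each other, so at least 5 time slots are needed.
5 time slots suffice: time slot 1 → {Geology, History}; time slot 2 → {Civics, Chemistry}; time slot 3 → {Statistics, Logic, Econ}; time slot 4 → {Art}; time slot 5 → {Biology}. No two conflicting exams share a time slot.

5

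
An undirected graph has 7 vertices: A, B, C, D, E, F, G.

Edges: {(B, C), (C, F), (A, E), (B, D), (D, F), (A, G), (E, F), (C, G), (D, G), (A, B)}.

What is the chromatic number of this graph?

3

The cycle D-B-A-E-F-D has odd length 5, so it cannot be 2-colored; at least 3 colors are needed.
3 colors suffice: A=1, B=2, C=1, D=1, E=3, F=2, G=2. Each edge has distinct colors on its endpoints.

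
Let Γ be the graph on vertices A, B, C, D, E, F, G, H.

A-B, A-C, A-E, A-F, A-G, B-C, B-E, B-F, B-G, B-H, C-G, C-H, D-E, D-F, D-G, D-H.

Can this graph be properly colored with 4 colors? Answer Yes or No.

Yes

The chromatic number is 4. A, B, C, G are pairwise adjacent (a clique of size 4), so at least 4 colors are needed.
4 colors suffice: A=2, B=1, C=4, D=1, E=3, F=3, G=3, H=2.
That is already a proper 4-coloring.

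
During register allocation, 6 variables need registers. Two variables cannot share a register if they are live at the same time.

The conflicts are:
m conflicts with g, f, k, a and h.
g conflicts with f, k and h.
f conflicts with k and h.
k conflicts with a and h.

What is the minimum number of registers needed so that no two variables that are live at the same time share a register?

5

m, g, f, k, h are mutually in conflict, so at least 5 registers are needed.
A valid assignment using 5 registers: m=1, g=5, f=3, k=2, a=3, h=4. Each listed conflict is separated.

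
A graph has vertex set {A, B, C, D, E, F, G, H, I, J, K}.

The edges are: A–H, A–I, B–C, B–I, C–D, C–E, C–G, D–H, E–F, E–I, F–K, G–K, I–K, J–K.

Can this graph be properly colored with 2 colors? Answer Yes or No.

The cycle K-F-E-C-G-K has odd length 5, so it cannot be 2-colored; at least 3 colors are needed.
So 2 colors are not enough.

No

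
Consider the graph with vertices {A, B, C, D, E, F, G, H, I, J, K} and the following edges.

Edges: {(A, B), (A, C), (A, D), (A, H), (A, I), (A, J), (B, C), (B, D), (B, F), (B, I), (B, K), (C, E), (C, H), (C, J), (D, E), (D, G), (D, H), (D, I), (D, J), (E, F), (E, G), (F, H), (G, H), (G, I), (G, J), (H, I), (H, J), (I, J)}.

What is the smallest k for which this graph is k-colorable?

D, G, H, I, J are pairwise adjacent (a clique of size 5), so at least 5 colors are needed.
5 colors suffice: color red → {B, E, H}; color blue → {C, D, F, K}; color green → {J}; color yellow → {I}; color purple → {A, G}. Every edge joins two different colors.

5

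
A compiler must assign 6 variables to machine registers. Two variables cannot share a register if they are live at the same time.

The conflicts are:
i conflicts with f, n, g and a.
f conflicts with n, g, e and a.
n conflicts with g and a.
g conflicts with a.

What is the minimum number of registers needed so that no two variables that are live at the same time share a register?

i, f, n, g, a pairwise conflict, so at least 5 registers are needed.
5 registers suffice: i=2, f=1, n=5, g=3, e=2, a=4. Each listed conflict is separated.

5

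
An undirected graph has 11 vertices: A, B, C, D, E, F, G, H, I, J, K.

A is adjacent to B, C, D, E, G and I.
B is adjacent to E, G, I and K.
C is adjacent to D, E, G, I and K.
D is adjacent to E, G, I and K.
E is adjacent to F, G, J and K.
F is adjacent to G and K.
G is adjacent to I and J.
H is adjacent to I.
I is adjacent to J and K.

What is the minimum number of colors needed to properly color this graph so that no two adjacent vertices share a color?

5

A, C, D, E, G form a clique, so at least 5 colors are needed.
5 colors suffice: color red → {E, I}; color blue → {G, H, K}; color green → {B, C, F, J}; color yellow → {A}; color purple → {D}. No two adjacent vertices share a color.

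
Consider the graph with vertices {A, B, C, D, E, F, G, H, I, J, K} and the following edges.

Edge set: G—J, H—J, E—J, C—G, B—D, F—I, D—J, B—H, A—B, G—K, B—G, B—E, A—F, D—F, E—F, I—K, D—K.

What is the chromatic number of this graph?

2

G and K are adjacent, so at least 2 colors are needed.
2 colors suffice: A=blue, B=red, C=red, D=blue, E=blue, F=red, G=blue, H=blue, I=blue, J=red, K=red. No two adjacent vertices share a color.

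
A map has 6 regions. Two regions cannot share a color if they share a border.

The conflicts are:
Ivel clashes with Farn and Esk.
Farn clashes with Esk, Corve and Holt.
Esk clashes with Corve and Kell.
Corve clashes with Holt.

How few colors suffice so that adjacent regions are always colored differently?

3

Farn, Corve, Holt all conflict with each other, so at least 3 colors are needed.
3 colors suffice: color 1 → {Farn, Kell}; color 2 → {Esk, Holt}; color 3 → {Ivel, Corve}. Every pair that conflicts lands in different colors.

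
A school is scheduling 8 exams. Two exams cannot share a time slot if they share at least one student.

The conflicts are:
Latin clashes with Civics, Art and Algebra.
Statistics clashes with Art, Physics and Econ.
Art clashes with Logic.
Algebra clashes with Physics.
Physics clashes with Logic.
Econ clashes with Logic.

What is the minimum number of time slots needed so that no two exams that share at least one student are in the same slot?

The cycle Physics-Algebra-Latin-Art-Statistics-Physics has odd length 5, so it cannot be 2-colored; at least 3 time slots are needed.
3 time slots suffice: time slot 1 → {Latin, Statistics, Logic}; time slot 2 → {Civics, Art, Physics, Econ}; time slot 3 → {Algebra}. Every pair that conflicts lands in different time slots.

3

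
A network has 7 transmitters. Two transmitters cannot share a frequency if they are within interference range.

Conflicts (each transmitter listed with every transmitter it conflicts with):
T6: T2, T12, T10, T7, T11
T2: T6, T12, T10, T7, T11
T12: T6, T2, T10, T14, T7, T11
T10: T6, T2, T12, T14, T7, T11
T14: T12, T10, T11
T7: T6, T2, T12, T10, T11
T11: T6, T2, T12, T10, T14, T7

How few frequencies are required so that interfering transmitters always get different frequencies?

T6, T2, T12, T10, T7, T11 are mutually in conflict, so at least 6 frequencies are needed.
6 frequencies suffice: frequency 1 → {T10}; frequency 2 → {T12}; frequency 3 → {T11}; frequency 4 → {T6, T14}; frequency 5 → {T2}; frequency 6 → {T7}. Each listed conflict is separated.

6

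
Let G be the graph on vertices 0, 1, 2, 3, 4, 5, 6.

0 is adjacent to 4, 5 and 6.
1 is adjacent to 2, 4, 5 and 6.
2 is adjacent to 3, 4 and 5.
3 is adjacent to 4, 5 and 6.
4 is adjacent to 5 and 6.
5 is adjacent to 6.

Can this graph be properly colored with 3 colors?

0, 4, 5, 6 form a clique, so at least 4 colors are needed.
So 3 colors are not enough.

No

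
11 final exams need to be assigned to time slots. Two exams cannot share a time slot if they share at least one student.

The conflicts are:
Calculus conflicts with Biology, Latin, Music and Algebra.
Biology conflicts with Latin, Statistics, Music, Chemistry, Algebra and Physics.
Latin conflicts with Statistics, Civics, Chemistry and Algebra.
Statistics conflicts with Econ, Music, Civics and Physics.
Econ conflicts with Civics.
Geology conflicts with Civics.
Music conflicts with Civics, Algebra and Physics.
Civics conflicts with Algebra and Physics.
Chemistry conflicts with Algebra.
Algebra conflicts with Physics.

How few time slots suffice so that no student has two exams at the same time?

4

Biology, Statistics, Music, Physics are mutually in conflict, so at least 4 time slots are needed.
A valid assignment using 4 time slots: Calculus=4, Biology=1, Latin=3, Statistics=2, Econ=3, Geology=2, Music=3, Civics=1, Chemistry=4, Algebra=2, Physics=4. Each listed conflict is separated.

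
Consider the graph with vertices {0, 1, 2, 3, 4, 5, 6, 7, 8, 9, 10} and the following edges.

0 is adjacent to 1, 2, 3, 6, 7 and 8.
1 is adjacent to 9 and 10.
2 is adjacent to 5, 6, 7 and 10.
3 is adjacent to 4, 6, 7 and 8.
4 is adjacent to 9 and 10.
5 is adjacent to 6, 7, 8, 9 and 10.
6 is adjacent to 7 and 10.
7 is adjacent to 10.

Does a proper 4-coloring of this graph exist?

2, 5, 6, 7, 10 are mutually adjacent (a clique of size 5), so at least 5 colors are needed.
So 4 colors are not enough.

No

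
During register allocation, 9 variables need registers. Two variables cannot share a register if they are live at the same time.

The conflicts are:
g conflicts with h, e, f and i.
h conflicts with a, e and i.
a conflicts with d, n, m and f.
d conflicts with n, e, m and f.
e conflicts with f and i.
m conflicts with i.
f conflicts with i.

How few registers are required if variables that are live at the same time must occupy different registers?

4

g, e, f, i all conflict with each other, so at least 4 registers are needed.
4 registers suffice: register 1 → {d, i}; register 2 → {a, e}; register 3 → {h, n, m, f}; register 4 → {g}. Every pair that conflicts lands in different registers.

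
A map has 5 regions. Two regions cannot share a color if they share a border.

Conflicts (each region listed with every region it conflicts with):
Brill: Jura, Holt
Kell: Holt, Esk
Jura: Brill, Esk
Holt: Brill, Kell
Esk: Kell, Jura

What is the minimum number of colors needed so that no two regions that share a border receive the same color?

3

The cycle Kell-Esk-Jura-Brill-Holt-Kell has odd length 5, so it cannot be 2-colored; at least 3 colors are needed.
3 colors suffice: color 1 → {Jura, Holt}; color 2 → {Brill, Esk}; color 3 → {Kell}. Every pair that conflicts lands in different colors.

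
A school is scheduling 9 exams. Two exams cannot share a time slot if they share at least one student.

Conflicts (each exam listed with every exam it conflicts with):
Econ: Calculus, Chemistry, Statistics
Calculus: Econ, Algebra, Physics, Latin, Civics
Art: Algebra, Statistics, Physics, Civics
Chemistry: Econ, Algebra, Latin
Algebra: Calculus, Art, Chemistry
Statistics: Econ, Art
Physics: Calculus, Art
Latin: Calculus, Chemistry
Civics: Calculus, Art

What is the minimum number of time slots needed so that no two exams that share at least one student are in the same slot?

The cycle Civics-Art-Statistics-Econ-Calculus-Civics has odd length 5, so it cannot be 2-colored; at least 3 time slots are needed.
3 time slots suffice: time slot 1 → {Calculus, Art, Chemistry}; time slot 2 → {Econ, Algebra, Physics, Latin, Civics}; time slot 3 → {Statistics}. No two conflicting exams share a time slot.

3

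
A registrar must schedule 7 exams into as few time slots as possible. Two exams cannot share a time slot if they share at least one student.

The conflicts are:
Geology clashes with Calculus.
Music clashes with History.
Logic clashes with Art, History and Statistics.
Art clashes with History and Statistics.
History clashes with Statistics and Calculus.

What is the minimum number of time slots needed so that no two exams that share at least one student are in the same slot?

4

Logic, Art, History, Statistics pairwise conflict, so at least 4 time slots are needed.
A valid assignment using 4 time slots: Geology=1, Music=2, Logic=4, Art=2, History=1, Statistics=3, Calculus=2. No two conflicting exams share a time slot.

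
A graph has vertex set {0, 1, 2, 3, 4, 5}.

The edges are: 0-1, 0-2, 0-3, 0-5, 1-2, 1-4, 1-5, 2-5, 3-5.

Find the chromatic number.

4

0, 1, 2, 5 are pairwise adjacent (a clique of size 4), so at least 4 colors are needed.
4 colors suffice: color red → {0, 4}; color blue → {1, 3}; color green → {5}; color yellow → {2}. Each edge has distinct colors on its endpoints.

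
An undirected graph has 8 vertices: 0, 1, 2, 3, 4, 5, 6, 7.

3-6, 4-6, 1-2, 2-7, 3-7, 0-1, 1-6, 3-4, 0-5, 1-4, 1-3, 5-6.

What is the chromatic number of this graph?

1, 3, 4, 6 are pairwise adjacent (a clique of size 4), so at least 4 colors are needed.
A valid assignment using 4 colors: 0=blue, 1=red, 2=blue, 3=green, 4=yellow, 5=red, 6=blue, 7=red. Every edge joins two different colors.

4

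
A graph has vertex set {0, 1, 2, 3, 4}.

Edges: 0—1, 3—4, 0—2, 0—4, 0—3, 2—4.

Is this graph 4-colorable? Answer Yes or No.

The chromatic number is 3. 0, 3, 4 are mutually adjacent, so at least 3 colors are needed.
3 colors suffice: color red → {0}; color blue → {1, 4}; color green → {2, 3}.
Since 4 ≥ 3, a proper 4-coloring certainly exists.

Yes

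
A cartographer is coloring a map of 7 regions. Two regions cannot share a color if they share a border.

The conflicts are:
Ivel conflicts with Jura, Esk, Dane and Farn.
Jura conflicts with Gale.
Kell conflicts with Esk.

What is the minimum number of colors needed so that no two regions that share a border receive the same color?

2

Ivel and Dane conflict, so at least 2 colors are needed.
2 colors suffice: color 1 → {Ivel, Gale, Kell}; color 2 → {Jura, Esk, Dane, Farn}. Every pair that conflicts lands in different colors.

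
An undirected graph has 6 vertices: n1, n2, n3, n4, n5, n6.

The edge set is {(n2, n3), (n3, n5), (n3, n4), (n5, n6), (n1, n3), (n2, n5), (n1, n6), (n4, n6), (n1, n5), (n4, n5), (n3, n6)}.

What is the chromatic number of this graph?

4

n1, n3, n5, n6 form a clique, so at least 4 colors are needed.
4 colors suffice: n1=yellow, n2=green, n3=red, n4=yellow, n5=blue, n6=green. No two adjacent vertices share a color.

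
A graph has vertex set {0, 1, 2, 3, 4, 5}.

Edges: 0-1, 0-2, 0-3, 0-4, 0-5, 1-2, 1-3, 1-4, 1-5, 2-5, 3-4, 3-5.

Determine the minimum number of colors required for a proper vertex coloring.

4

0, 1, 3, 5 form a clique, so at least 4 colors are needed.
4 colors suffice: 0=b, 1=a, 2=c, 3=c, 4=d, 5=d. Every edge joins two different colors.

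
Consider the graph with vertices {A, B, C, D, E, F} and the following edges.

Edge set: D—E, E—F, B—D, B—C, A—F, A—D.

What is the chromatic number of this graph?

A and D are adjacent, so at least 2 colors are needed.
2 colors suffice: color 1 → {C, D, F}; color 2 → {A, B, E}. No two adjacent vertices share a color.

2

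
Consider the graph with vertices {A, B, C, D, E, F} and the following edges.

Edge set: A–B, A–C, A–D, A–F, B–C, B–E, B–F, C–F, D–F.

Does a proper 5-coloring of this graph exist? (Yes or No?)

The chromatic number is 4. A, B, C, F are pairwise adjacent (a clique of size 4), so at least 4 colors are needed.
4 colors suffice: color 1 → {E, F}; color 2 → {A}; color 3 → {B, D}; color 4 → {C}.
Since 5 ≥ 4, a proper 5-coloring certainly exists.

Yes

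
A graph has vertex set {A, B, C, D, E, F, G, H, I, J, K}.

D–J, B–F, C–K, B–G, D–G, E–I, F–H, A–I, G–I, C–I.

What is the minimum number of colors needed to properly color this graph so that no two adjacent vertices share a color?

2

G and I are adjacent, so at least 2 colors are needed.
2 colors suffice: color 1 → {B, D, H, I, K}; color 2 → {A, C, E, F, G, J}. No two adjacent vertices share a color.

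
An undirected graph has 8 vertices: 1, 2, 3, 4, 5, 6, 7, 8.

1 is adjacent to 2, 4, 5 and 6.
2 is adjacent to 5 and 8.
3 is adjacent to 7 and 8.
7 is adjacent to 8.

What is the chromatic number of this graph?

3

1, 2, 5 are mutually adjacent, so at least 3 colors are needed.
A valid assignment using 3 colors: 1=red, 2=blue, 3=green, 4=blue, 5=green, 6=blue, 7=blue, 8=red. Each edge has distinct colors on its endpoints.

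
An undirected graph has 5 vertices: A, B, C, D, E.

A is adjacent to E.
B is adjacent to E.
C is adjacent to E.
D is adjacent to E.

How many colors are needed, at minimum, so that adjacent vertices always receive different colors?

2

D and E are adjacent, so at least 2 colors are needed.
2 colors suffice: color 1 → {E}; color 2 → {A, B, C, D}. No two adjacent vertices share a color.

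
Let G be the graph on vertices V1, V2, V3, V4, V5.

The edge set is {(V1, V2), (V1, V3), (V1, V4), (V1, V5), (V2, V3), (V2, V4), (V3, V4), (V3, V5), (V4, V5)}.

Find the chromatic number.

V1, V2, V3, V4 are pairwise adjacent (a clique of size 4), so at least 4 colors are needed.
4 colors suffice: V1=R, V2=Y, V3=B, V4=G, V5=Y. No two adjacent vertices share a color.

4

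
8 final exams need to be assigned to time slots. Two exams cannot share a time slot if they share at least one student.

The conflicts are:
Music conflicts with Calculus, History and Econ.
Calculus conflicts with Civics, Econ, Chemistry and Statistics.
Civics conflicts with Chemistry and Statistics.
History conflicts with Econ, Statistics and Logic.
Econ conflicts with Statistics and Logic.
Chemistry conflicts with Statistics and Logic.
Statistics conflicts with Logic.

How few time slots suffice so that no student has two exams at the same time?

History, Econ, Statistics, Logic pairwise conflict, so at least 4 time slots are needed.
4 time slots suffice: Music=1, Calculus=2, Civics=4, History=4, Econ=3, Chemistry=3, Statistics=1, Logic=2. Every pair that conflicts lands in different time slots.

4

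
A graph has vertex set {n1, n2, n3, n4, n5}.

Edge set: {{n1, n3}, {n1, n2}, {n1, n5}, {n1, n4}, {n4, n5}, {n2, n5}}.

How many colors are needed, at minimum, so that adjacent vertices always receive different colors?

3

n1, n2, n5 are pairwise adjacent, so at least 3 colors are needed.
One proper 3-coloring: n1=1, n2=3, n3=2, n4=3, n5=2. Each edge has distinct colors on its endpoints.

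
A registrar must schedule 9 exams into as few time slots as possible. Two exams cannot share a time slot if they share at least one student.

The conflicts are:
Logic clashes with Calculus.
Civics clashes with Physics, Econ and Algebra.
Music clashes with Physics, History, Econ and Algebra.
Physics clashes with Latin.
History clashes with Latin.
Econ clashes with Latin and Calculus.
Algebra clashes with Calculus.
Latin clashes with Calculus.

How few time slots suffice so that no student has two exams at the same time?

3

Econ, Latin, Calculus are mutually in conflict, so at least 3 time slots are needed.
A valid assignment using 3 time slots: Logic=1, Civics=1, Music=1, Physics=2, History=2, Econ=2, Algebra=2, Latin=1, Calculus=3. Each listed conflict is separated.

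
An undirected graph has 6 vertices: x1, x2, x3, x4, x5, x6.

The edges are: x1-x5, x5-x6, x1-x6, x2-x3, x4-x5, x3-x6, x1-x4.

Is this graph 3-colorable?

The chromatic number is 3. x1, x4, x5 are mutually adjacent, so at least 3 colors are needed.
3 colors suffice: color R → {x3, x5}; color B → {x1, x2}; color G → {x4, x6}.
That is already a proper 3-coloring.

Yes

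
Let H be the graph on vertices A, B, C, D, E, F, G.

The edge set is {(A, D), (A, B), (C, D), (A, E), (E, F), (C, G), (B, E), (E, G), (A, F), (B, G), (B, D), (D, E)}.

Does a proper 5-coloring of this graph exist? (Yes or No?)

The chromatic number is 4. A, B, D, E form a clique, so at least 4 colors are needed.
A valid assignment using 4 colors: A=4, B=2, C=1, D=3, E=1, F=2, G=3.
Since 5 ≥ 4, a proper 5-coloring certainly exists.

Yes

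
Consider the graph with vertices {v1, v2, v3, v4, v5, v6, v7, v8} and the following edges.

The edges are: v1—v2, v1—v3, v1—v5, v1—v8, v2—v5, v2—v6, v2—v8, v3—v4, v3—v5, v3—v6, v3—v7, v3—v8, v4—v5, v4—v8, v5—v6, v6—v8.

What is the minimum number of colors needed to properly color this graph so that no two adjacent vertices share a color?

v3, v6, v8 are pairwise adjacent, so at least 3 colors are needed.
3 colors suffice: v1=3, v2=1, v3=1, v4=3, v5=2, v6=3, v7=2, v8=2. No two adjacent vertices share a color.

3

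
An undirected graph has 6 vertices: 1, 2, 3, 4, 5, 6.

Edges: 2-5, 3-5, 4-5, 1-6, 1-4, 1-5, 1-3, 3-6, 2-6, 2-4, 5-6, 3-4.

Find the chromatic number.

4

1, 3, 5, 6 form a clique, so at least 4 colors are needed.
4 colors suffice: 1=d, 2=b, 3=b, 4=c, 5=a, 6=c. No two adjacent vertices share a color.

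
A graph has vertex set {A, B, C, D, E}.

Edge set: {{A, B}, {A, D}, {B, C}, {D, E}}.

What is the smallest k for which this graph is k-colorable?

A and B are adjacent, so at least 2 colors are needed.
2 colors suffice: color 1 → {A, C, E}; color 2 → {B, D}. No two adjacent vertices share a color.

2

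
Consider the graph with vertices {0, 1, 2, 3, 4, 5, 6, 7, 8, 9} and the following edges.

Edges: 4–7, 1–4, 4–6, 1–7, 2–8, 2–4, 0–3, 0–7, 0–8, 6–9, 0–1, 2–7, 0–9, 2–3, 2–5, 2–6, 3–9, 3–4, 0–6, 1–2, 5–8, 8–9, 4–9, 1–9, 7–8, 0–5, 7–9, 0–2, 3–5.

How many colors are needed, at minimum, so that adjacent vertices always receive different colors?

0, 7, 8, 9 form a clique, so at least 4 colors are needed.
4 colors suffice: color red → {2, 9}; color blue → {0, 4}; color green → {5, 6, 7}; color yellow → {1, 3, 8}. No two adjacent vertices share a color.

4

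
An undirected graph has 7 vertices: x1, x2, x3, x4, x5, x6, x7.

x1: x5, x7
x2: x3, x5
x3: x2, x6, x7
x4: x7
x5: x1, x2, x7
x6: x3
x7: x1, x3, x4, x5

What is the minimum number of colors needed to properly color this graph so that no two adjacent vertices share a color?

3

x1, x5, x7 are pairwise adjacent, so at least 3 colors are needed.
One proper 3-coloring: x1=3, x2=1, x3=2, x4=2, x5=2, x6=1, x7=1. No two adjacent vertices share a color.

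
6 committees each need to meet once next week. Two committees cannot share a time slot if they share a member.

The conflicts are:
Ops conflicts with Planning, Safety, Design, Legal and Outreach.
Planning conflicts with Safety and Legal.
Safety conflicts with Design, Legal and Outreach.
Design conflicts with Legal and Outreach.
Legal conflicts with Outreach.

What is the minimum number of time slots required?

5

Ops, Safety, Design, Legal, Outreach are mutually in conflict, so at least 5 time slots are needed.
5 time slots suffice: time slot 1 → {Ops}; time slot 2 → {Legal}; time slot 3 → {Safety}; time slot 4 → {Planning, Outreach}; time slot 5 → {Design}. Every pair that conflicts lands in different time slots.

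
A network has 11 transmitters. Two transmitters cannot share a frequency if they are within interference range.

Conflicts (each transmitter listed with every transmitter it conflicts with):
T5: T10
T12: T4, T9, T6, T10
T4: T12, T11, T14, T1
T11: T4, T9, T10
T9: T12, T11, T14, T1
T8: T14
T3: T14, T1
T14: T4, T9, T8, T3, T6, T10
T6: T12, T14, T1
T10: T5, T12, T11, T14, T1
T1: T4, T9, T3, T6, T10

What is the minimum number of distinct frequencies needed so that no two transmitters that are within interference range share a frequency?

2

T12 and T10 conflict, so at least 2 frequencies are needed.
2 frequencies suffice: frequency 1 → {T5, T12, T11, T14, T1}; frequency 2 → {T4, T9, T8, T3, T6, T10}. Each listed conflict is separated.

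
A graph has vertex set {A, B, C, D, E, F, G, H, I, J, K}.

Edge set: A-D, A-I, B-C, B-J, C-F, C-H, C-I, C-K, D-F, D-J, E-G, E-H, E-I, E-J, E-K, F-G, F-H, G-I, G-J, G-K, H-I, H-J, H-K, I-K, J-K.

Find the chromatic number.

E, G, J, K are pairwise adjacent (a clique of size 4), so at least 4 colors are needed.
4 colors suffice: color 1 → {F, I, J}; color 2 → {B, D, G, H}; color 3 → {A, K}; color 4 → {C, E}. No two adjacent vertices share a color.

4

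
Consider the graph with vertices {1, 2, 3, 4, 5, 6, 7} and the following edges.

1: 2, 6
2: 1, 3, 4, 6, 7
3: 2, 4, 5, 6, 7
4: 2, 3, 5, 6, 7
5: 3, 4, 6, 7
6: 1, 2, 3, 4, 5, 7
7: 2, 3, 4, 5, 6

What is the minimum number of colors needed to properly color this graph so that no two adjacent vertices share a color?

2, 3, 4, 6, 7 are pairwise adjacent (a clique of size 5), so at least 5 colors are needed.
5 colors suffice: color red → {6}; color blue → {1, 7}; color green → {3}; color yellow → {4}; color purple → {2, 5}. Each edge has distinct colors on its endpoints.

5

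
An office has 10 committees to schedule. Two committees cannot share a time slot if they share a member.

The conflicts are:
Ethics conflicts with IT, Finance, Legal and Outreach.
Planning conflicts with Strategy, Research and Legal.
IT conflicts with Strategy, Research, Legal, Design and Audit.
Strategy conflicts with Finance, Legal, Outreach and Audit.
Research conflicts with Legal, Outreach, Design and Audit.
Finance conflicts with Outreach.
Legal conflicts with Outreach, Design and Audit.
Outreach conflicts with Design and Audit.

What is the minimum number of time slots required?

4

Strategy, Legal, Outreach, Audit pairwise conflict, so at least 4 time slots are needed.
4 time slots suffice: time slot 1 → {Finance, Legal}; time slot 2 → {Planning, IT, Outreach}; time slot 3 → {Ethics, Strategy, Research}; time slot 4 → {Design, Audit}. No two conflicting committees share a time slot.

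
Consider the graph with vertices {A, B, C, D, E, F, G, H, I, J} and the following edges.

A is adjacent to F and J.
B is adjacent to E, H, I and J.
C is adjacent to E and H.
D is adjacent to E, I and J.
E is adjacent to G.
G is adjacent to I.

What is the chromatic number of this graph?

2

B and H are adjacent, so at least 2 colors are needed.
2 colors suffice: color 1 → {A, B, C, D, G}; color 2 → {E, F, H, I, J}. Each edge has distinct colors on its endpoints.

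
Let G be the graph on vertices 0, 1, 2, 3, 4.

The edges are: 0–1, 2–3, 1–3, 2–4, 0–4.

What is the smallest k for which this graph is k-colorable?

The cycle 0-4-2-3-1-0 has odd length 5, so it cannot be 2-colored; at least 3 colors are needed.
3 colors suffice: color a → {1, 2}; color b → {3, 4}; color c → {0}. Every edge joins two different colors.

3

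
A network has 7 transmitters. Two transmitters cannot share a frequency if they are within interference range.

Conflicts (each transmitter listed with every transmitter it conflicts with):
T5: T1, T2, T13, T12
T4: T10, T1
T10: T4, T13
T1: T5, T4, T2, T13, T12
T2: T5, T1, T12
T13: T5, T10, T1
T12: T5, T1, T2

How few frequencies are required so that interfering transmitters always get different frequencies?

T5, T1, T2, T12 are mutually in conflict, so at least 4 frequencies are needed.
4 frequencies suffice: frequency 1 → {T10, T1}; frequency 2 → {T5, T4}; frequency 3 → {T13, T12}; frequency 4 → {T2}. Every pair that conflicts lands in different frequencies.

4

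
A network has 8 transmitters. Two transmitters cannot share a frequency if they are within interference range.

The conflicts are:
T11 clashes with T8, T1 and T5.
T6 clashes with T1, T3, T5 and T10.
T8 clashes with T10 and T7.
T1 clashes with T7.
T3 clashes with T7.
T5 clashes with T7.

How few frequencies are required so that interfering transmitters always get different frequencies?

The cycle T6-T1-T7-T8-T10-T6 has odd length 5, so it cannot be 2-colored; at least 3 frequencies are needed.
Using 3 frequencies: T11=1, T6=1, T8=2, T1=2, T3=2, T5=2, T10=3, T7=1. Every pair that conflicts lands in different frequencies.

3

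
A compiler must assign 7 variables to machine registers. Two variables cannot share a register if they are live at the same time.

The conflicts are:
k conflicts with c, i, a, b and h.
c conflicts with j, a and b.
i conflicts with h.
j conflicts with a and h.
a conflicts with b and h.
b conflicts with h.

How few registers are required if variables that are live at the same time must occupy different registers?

k, a, b, h are mutually in conflict, so at least 4 registers are needed.
Using 4 registers: k=3, c=1, i=2, j=3, a=2, b=4, h=1. Every pair that conflicts lands in different registers.

4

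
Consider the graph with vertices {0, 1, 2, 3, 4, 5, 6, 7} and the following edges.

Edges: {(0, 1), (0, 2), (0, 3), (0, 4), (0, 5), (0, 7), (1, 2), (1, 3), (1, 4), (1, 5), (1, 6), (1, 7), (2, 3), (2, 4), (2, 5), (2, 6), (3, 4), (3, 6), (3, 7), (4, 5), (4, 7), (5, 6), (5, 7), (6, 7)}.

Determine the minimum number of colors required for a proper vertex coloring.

5

0, 1, 3, 4, 7 are pairwise adjacent (a clique of size 5), so at least 5 colors are needed.
A valid assignment using 5 colors: 0=yellow, 1=red, 2=purple, 3=green, 4=blue, 5=green, 6=blue, 7=purple. No two adjacent vertices share a color.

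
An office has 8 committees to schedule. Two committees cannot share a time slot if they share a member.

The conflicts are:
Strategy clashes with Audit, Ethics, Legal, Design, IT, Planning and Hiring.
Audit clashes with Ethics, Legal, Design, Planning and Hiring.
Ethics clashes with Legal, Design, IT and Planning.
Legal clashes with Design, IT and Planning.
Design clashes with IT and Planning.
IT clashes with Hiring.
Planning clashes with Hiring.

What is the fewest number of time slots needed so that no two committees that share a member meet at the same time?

6

Strategy, Audit, Ethics, Legal, Design, Planning pairwise conflict, so at least 6 time slots are needed.
A valid assignment using 6 time slots: Strategy=1, Audit=3, Ethics=2, Legal=6, Design=4, IT=3, Planning=5, Hiring=2. No two conflicting committees share a time slot.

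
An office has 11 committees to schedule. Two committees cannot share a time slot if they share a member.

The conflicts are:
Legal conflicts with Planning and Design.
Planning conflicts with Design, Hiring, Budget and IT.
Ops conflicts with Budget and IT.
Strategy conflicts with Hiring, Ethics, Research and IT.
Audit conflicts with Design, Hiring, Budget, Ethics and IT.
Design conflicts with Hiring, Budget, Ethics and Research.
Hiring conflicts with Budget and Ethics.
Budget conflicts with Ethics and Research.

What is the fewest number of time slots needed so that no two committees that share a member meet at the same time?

5

Audit, Design, Hiring, Budget, Ethics all conflict with each other, so at least 5 time slots are needed.
5 time slots suffice: time slot 1 → {Legal, Strategy, Budget}; time slot 2 → {Design, IT}; time slot 3 → {Ops, Hiring, Research}; time slot 4 → {Planning, Ethics}; time slot 5 → {Audit}. No two conflicting committees share a time slot.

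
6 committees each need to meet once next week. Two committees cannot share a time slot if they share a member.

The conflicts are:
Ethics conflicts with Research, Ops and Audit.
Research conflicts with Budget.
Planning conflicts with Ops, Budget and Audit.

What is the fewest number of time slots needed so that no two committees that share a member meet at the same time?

3

The cycle Ethics-Audit-Planning-Budget-Research-Ethics has odd length 5, so it cannot be 2-colored; at least 3 time slots are needed.
3 time slots suffice: Ethics=1, Research=2, Planning=1, Ops=2, Budget=3, Audit=2. Each listed conflict is separated.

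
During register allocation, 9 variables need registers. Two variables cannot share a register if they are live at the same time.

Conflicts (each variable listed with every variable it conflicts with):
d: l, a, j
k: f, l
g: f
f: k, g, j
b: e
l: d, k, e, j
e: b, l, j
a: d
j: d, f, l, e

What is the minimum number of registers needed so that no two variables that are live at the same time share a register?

l, e, j all conflict with each other, so at least 3 registers are needed.
3 registers suffice: register 1 → {f, b, l, a}; register 2 → {k, g, j}; register 3 → {d, e}. Each listed conflict is separated.

3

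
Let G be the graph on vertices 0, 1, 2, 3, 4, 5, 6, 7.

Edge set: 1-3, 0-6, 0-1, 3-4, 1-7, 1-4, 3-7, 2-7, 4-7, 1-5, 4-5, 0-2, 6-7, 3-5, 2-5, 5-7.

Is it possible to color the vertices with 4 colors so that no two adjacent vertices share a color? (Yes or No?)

No

1, 3, 4, 5, 7 are mutually adjacent (a clique of size 5), so at least 5 colors are needed.
So 4 colors are not enough.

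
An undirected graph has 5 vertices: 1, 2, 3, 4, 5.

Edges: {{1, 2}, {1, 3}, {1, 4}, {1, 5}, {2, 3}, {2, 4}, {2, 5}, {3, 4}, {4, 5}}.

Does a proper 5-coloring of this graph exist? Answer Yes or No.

Yes

The chromatic number is 4. 1, 2, 3, 4 are mutually adjacent (a clique of size 4), so at least 4 colors are needed.
4 colors suffice: color red → {2}; color blue → {1}; color green → {4}; color yellow → {3, 5}.
Since 5 ≥ 4, a proper 5-coloring certainly exists.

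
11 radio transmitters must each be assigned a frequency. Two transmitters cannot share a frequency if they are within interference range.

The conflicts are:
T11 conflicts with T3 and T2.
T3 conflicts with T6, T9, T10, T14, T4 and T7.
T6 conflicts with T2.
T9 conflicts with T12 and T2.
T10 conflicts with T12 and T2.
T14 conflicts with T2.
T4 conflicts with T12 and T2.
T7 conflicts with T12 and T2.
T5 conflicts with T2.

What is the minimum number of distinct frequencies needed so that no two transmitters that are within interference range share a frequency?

T7 and T12 conflict, so at least 2 frequencies are needed.
Using 2 frequencies: T11=2, T3=1, T6=2, T9=2, T10=2, T14=2, T4=2, T7=2, T5=2, T12=1, T2=1. Each listed conflict is separated.

2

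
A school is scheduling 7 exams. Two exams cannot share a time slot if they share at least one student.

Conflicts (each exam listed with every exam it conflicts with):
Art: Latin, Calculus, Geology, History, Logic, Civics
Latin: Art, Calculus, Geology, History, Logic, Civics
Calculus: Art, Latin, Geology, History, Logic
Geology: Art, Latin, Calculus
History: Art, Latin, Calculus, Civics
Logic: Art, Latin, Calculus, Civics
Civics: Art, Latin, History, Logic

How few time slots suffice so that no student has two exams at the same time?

4

Art, Latin, Calculus, Geology are mutually in conflict, so at least 4 time slots are needed.
4 time slots suffice: time slot 1 → {Latin}; time slot 2 → {Art}; time slot 3 → {Calculus, Civics}; time slot 4 → {Geology, History, Logic}. Each listed conflict is separated.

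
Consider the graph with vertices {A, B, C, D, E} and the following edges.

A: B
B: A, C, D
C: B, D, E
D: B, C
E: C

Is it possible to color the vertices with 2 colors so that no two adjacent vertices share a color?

No

B, C, D form a triangle, so at least 3 colors are needed.
So 2 colors are not enough.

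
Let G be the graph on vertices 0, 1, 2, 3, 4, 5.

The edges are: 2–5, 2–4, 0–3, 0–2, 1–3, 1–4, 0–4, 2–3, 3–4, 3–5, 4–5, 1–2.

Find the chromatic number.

4

0, 2, 3, 4 are pairwise adjacent (a clique of size 4), so at least 4 colors are needed.
4 colors suffice: color a → {3}; color b → {2}; color c → {4}; color d → {0, 1, 5}. Every edge joins two different colors.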